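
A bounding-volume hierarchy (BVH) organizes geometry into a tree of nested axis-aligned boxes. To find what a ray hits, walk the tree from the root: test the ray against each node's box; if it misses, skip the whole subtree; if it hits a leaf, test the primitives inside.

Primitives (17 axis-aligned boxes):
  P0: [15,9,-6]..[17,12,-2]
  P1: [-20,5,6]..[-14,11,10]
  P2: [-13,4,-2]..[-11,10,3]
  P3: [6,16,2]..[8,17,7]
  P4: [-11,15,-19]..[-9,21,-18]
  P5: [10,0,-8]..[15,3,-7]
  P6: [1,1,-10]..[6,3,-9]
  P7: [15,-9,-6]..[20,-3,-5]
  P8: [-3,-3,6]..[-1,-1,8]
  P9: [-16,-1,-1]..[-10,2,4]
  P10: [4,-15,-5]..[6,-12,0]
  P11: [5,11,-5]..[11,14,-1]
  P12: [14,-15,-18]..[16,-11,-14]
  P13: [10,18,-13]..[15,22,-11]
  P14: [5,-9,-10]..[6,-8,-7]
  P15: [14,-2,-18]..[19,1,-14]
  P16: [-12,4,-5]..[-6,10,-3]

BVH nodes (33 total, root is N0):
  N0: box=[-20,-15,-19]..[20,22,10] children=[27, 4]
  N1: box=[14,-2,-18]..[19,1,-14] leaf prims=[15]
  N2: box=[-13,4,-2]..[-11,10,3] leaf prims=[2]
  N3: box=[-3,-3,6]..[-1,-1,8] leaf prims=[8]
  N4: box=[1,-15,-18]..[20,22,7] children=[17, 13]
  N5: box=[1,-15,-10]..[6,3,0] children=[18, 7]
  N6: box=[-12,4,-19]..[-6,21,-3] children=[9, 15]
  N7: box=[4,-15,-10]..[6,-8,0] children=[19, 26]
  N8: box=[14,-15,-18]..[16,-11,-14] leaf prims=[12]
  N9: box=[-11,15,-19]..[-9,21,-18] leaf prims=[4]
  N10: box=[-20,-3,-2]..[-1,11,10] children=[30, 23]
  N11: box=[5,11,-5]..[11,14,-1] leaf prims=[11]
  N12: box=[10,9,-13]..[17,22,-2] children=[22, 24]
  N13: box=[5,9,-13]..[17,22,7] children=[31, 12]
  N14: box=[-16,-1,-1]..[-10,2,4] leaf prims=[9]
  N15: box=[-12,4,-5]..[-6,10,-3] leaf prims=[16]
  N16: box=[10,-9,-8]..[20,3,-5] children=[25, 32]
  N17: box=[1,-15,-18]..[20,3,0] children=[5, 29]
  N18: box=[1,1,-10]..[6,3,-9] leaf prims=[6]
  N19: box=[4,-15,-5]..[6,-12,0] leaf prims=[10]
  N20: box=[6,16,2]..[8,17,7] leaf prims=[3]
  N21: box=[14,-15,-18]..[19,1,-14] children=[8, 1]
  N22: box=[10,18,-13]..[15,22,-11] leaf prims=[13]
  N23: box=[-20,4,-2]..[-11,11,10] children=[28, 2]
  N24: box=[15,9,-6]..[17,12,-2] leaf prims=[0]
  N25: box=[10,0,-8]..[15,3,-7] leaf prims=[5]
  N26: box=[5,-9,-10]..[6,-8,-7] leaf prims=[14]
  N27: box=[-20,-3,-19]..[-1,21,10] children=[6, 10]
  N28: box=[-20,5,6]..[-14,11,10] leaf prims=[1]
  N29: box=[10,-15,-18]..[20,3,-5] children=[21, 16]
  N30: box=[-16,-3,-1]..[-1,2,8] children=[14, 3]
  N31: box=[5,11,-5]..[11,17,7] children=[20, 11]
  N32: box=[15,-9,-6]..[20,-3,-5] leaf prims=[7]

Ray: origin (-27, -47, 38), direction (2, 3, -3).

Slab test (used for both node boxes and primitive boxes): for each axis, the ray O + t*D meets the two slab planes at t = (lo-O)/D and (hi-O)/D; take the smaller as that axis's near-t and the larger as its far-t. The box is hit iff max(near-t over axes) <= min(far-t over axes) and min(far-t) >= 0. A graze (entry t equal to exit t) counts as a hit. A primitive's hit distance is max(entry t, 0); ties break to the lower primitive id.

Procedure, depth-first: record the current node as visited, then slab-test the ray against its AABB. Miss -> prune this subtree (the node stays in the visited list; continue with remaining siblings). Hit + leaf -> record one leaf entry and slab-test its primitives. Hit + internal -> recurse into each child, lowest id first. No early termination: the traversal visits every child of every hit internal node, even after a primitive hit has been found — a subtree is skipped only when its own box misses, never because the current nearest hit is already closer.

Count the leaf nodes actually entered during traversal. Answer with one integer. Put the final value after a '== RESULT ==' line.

Trace the traversal:
N0 x:[7/2,47/2] y:[32/3,23] z:[28/3,19] -> hit [32/3,19], descend [4, 27]
  N4 x:[14,47/2] y:[32/3,23] z:[31/3,56/3] -> hit [14,56/3], descend [13, 17]
    N13 x:[16,22] y:[56/3,23] z:[31/3,17] -> miss, prune
    N17 x:[14,47/2] y:[32/3,50/3] z:[38/3,56/3] -> hit [14,50/3], descend [5, 29]
      N5 x:[14,33/2] y:[32/3,50/3] z:[38/3,16] -> hit [14,16], descend [7, 18]
        N7 x:[31/2,33/2] y:[32/3,13] z:[38/3,16] -> miss, prune
        N18 x:[14,33/2] y:[16,50/3] z:[47/3,16] -> hit [16,16] leaf, test {P6@t=16}
      N29 x:[37/2,47/2] y:[32/3,50/3] z:[43/3,56/3] -> miss, prune
  N27 x:[7/2,13] y:[44/3,68/3] z:[28/3,19] -> miss, prune

9 AABB tests over nodes [0, 4, 13, 17, 5, 7, 18, 29, 27]; 1 leaf entered; closest P6.

== RESULT ==
1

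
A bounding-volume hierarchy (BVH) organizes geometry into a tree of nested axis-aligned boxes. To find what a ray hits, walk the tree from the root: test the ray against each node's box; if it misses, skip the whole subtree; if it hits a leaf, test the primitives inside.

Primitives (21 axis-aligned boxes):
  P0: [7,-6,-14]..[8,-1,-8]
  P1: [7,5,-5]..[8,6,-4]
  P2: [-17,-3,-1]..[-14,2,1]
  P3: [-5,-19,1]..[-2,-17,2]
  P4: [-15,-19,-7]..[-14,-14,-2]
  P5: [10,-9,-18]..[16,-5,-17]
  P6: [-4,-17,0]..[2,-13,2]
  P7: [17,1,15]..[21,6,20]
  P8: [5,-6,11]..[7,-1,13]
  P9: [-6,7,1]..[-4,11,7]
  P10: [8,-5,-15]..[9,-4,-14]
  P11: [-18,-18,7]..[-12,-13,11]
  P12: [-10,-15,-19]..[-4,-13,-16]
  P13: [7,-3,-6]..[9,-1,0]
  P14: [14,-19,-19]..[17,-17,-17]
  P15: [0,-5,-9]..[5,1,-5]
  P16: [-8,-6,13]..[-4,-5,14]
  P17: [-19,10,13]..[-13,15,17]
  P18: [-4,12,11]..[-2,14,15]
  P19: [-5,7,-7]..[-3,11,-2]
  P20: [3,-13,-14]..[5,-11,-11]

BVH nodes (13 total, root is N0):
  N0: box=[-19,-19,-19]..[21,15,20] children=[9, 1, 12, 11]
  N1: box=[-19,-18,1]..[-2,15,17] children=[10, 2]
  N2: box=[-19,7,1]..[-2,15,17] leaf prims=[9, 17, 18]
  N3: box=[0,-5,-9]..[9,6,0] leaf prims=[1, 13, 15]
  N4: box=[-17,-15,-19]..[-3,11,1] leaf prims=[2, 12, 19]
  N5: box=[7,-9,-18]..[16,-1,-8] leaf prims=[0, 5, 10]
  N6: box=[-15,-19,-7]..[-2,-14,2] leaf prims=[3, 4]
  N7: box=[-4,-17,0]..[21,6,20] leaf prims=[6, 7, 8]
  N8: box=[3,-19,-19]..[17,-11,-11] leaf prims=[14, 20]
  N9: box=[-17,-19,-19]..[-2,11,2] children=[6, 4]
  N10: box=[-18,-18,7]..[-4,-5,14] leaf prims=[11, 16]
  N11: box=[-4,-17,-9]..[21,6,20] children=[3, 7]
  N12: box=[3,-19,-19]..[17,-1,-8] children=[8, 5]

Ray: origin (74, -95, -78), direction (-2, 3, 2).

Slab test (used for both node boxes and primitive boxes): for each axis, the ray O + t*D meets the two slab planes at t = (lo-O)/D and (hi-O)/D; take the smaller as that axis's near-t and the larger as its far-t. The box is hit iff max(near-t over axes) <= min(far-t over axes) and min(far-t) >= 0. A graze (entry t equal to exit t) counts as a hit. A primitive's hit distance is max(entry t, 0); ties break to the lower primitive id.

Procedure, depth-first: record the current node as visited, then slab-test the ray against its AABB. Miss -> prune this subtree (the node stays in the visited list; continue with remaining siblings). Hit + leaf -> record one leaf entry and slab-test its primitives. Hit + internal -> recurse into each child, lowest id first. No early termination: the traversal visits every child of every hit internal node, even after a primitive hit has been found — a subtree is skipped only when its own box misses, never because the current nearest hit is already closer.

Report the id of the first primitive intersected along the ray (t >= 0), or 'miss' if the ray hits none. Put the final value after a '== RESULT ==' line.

Trace the traversal:
N0 x:[53/2,93/2] y:[76/3,110/3] z:[59/2,49] -> hit [59/2,110/3], descend [1, 9, 11, 12]
  N1 x:[38,93/2] y:[77/3,110/3] z:[79/2,95/2] -> miss, prune
  N9 x:[38,91/2] y:[76/3,106/3] z:[59/2,40] -> miss, prune
  N11 x:[53/2,39] y:[26,101/3] z:[69/2,49] -> miss, prune
  N12 x:[57/2,71/2] y:[76/3,94/3] z:[59/2,35] -> hit [59/2,94/3], descend [5, 8]
    N5 x:[29,67/2] y:[86/3,94/3] z:[30,35] -> hit [30,94/3] leaf, test {P0(miss), P5@t=30, P10(miss)}
    N8 x:[57/2,71/2] y:[76/3,28] z:[59/2,67/2] -> miss, prune

Summary -> nodes [0, 1, 9, 11, 12, 5, 8]; box-tests=7; leaf-entries=1; first=P5

== RESULT ==
5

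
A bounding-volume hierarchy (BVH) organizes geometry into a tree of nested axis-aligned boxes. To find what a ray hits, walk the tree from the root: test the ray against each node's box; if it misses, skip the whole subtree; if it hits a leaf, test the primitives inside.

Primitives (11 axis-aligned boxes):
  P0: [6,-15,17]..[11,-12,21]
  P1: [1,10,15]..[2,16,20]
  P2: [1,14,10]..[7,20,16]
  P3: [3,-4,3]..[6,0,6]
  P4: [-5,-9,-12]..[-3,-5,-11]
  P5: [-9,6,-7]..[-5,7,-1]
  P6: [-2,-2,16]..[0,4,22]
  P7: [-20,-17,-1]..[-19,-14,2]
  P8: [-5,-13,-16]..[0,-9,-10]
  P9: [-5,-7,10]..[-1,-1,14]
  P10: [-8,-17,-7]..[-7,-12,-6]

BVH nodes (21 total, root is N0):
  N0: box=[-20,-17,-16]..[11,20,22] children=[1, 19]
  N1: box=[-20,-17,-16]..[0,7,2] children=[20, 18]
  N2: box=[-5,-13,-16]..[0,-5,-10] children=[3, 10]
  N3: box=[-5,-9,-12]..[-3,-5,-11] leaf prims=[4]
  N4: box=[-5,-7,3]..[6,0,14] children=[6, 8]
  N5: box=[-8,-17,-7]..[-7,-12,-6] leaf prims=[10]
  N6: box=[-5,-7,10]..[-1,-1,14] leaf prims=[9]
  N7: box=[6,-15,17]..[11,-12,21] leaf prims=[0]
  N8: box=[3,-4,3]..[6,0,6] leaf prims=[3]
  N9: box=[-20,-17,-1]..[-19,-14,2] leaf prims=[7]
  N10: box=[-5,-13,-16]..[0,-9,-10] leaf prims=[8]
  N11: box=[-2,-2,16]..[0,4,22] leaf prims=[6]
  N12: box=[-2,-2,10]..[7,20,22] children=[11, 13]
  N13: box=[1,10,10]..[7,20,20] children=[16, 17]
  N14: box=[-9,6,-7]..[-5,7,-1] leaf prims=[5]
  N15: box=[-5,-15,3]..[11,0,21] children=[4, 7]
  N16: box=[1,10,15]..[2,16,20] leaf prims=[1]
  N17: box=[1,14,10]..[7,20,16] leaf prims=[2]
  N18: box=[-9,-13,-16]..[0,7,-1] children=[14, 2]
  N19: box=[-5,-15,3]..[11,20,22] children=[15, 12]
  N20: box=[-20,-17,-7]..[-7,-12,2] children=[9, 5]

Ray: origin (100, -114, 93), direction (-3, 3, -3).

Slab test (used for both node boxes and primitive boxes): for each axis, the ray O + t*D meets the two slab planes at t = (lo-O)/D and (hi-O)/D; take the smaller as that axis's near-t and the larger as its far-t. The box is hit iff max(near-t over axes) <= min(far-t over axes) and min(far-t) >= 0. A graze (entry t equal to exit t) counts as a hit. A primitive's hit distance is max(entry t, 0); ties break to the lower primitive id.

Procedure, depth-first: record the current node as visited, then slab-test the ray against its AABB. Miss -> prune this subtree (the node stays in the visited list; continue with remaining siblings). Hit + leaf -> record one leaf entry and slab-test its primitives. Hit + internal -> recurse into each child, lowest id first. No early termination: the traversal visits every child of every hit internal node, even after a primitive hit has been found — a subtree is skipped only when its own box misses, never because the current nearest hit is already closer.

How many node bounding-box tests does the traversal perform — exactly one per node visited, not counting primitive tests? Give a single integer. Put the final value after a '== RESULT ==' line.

Walk:
N0 x:[89/3,40] y:[97/3,134/3] z:[71/3,109/3] -> hit [97/3,109/3], descend [1, 19]
  N1 x:[100/3,40] y:[97/3,121/3] z:[91/3,109/3] -> hit [100/3,109/3], descend [18, 20]
    N18 x:[100/3,109/3] y:[101/3,121/3] z:[94/3,109/3] -> hit [101/3,109/3], descend [2, 14]
      N2 x:[100/3,35] y:[101/3,109/3] z:[103/3,109/3] -> hit [103/3,35], descend [3, 10]
        N3 x:[103/3,35] y:[35,109/3] z:[104/3,35] -> hit [35,35] leaf, test {P4@t=35}
        N10 x:[100/3,35] y:[101/3,35] z:[103/3,109/3] -> hit [103/3,35] leaf, test {P8@t=103/3}
      N14 x:[35,109/3] y:[40,121/3] z:[94/3,100/3] -> miss, prune
    N20 x:[107/3,40] y:[97/3,34] z:[91/3,100/3] -> miss, prune
  N19 x:[89/3,35] y:[33,134/3] z:[71/3,30] -> miss, prune

order=[0, 1, 18, 2, 3, 10, 14, 20, 19]  |boxes|=9  |leaves|=2  hit=P8

== RESULT ==
9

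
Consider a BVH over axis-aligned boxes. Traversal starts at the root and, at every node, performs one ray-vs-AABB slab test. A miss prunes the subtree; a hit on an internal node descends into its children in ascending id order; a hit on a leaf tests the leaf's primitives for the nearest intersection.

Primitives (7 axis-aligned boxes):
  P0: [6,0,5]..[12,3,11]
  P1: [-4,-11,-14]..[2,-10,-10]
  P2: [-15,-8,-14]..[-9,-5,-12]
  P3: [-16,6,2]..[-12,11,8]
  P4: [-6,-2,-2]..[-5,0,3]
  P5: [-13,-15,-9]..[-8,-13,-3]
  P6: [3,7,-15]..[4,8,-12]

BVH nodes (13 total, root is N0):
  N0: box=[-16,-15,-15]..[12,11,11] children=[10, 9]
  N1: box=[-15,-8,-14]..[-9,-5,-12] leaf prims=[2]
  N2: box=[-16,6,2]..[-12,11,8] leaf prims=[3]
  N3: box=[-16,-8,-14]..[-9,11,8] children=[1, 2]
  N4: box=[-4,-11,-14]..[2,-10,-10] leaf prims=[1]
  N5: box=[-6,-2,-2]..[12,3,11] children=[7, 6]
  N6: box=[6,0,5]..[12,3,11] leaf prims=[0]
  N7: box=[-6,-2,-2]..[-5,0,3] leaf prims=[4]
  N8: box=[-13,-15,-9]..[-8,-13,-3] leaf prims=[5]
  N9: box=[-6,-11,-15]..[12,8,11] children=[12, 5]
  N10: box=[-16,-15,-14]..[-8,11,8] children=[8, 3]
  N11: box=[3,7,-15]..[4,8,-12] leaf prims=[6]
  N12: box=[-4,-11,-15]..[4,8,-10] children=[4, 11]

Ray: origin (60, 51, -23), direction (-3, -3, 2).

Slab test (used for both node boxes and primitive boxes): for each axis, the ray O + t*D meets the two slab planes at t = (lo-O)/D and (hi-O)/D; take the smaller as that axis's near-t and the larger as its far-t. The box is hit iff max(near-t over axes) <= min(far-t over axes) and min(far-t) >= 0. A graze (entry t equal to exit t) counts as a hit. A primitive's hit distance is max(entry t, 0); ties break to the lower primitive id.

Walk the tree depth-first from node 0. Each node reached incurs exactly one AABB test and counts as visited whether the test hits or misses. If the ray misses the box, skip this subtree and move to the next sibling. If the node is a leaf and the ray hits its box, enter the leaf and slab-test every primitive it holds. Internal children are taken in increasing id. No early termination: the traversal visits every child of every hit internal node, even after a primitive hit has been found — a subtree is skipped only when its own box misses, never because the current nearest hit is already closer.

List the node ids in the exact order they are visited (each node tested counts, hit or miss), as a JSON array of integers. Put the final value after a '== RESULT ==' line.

Traverse from the root:
N0 x:[16,76/3] y:[40/3,22] z:[4,17] -> hit [16,17], descend [9, 10]
  N9 x:[16,22] y:[43/3,62/3] z:[4,17] -> hit [16,17], descend [5, 12]
    N5 x:[16,22] y:[16,53/3] z:[21/2,17] -> hit [16,17], descend [6, 7]
      N6 x:[16,18] y:[16,17] z:[14,17] -> hit [16,17] leaf, test {P0@t=16}
      N7 x:[65/3,22] y:[17,53/3] z:[21/2,13] -> miss, prune
    N12 x:[56/3,64/3] y:[43/3,62/3] z:[4,13/2] -> miss, prune
  N10 x:[68/3,76/3] y:[40/3,22] z:[9/2,31/2] -> miss, prune

Summary -> nodes [0, 9, 5, 6, 7, 12, 10]; box-tests=7; leaf-entries=1; first=P0

== RESULT ==
[0, 9, 5, 6, 7, 12, 10]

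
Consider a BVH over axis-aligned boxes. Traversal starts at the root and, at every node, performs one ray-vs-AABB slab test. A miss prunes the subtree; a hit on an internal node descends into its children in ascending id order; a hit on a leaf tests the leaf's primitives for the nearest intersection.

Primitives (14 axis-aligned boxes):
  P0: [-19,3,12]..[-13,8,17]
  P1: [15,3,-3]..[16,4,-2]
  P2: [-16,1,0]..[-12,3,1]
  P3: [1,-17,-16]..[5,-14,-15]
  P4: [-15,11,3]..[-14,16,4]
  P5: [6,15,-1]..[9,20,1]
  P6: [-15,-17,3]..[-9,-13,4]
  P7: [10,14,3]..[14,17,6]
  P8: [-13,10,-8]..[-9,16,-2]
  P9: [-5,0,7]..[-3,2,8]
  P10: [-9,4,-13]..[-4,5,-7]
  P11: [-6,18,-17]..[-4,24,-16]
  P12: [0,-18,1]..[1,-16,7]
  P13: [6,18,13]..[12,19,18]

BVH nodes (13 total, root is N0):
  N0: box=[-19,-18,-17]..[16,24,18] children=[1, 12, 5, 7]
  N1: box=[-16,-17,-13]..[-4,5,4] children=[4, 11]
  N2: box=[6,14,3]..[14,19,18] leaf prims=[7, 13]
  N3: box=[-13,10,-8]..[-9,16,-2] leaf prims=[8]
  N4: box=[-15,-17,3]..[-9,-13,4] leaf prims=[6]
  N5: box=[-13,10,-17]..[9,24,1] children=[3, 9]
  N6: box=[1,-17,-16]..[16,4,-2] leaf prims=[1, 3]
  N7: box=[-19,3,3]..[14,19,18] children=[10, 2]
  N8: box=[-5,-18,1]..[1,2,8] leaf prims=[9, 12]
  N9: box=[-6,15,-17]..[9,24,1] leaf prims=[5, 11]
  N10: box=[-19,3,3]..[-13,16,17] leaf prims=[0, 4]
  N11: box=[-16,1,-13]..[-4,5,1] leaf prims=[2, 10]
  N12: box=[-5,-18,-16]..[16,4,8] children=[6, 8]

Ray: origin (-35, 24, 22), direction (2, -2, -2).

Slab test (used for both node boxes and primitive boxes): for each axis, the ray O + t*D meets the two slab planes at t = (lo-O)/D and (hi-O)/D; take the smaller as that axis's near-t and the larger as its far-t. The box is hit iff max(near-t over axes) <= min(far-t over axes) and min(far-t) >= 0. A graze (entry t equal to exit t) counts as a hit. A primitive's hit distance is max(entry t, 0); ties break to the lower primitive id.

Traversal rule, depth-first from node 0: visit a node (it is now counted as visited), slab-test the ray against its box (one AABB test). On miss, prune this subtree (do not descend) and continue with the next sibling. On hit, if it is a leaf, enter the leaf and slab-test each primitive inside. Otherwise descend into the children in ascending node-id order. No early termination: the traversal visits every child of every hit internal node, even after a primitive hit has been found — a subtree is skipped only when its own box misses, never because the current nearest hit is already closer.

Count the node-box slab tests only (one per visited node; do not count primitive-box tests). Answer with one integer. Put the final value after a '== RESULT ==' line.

Traverse from the root:
N0 x:[8,51/2] y:[0,21] z:[2,39/2] -> hit [8,39/2], descend [1, 5, 7, 12]
  N1 x:[19/2,31/2] y:[19/2,41/2] z:[9,35/2] -> hit [19/2,31/2], descend [4, 11]
    N4 x:[10,13] y:[37/2,41/2] z:[9,19/2] -> miss, prune
    N11 x:[19/2,31/2] y:[19/2,23/2] z:[21/2,35/2] -> hit [21/2,23/2] leaf, test {P2@t=21/2, P10(miss)}
  N5 x:[11,22] y:[0,7] z:[21/2,39/2] -> miss, prune
  N7 x:[8,49/2] y:[5/2,21/2] z:[2,19/2] -> hit [8,19/2], descend [2, 10]
    N2 x:[41/2,49/2] y:[5/2,5] z:[2,19/2] -> miss, prune
    N10 x:[8,11] y:[4,21/2] z:[5/2,19/2] -> hit [8,19/2] leaf, test {P0(miss), P4(miss)}
  N12 x:[15,51/2] y:[10,21] z:[7,19] -> hit [15,19], descend [6, 8]
    N6 x:[18,51/2] y:[10,41/2] z:[12,19] -> hit [18,19] leaf, test {P1(miss), P3@t=19}
    N8 x:[15,18] y:[11,21] z:[7,21/2] -> miss, prune

Summary -> nodes [0, 1, 4, 11, 5, 7, 2, 10, 12, 6, 8]; box-tests=11; leaf-entries=3; first=P2

== RESULT ==
11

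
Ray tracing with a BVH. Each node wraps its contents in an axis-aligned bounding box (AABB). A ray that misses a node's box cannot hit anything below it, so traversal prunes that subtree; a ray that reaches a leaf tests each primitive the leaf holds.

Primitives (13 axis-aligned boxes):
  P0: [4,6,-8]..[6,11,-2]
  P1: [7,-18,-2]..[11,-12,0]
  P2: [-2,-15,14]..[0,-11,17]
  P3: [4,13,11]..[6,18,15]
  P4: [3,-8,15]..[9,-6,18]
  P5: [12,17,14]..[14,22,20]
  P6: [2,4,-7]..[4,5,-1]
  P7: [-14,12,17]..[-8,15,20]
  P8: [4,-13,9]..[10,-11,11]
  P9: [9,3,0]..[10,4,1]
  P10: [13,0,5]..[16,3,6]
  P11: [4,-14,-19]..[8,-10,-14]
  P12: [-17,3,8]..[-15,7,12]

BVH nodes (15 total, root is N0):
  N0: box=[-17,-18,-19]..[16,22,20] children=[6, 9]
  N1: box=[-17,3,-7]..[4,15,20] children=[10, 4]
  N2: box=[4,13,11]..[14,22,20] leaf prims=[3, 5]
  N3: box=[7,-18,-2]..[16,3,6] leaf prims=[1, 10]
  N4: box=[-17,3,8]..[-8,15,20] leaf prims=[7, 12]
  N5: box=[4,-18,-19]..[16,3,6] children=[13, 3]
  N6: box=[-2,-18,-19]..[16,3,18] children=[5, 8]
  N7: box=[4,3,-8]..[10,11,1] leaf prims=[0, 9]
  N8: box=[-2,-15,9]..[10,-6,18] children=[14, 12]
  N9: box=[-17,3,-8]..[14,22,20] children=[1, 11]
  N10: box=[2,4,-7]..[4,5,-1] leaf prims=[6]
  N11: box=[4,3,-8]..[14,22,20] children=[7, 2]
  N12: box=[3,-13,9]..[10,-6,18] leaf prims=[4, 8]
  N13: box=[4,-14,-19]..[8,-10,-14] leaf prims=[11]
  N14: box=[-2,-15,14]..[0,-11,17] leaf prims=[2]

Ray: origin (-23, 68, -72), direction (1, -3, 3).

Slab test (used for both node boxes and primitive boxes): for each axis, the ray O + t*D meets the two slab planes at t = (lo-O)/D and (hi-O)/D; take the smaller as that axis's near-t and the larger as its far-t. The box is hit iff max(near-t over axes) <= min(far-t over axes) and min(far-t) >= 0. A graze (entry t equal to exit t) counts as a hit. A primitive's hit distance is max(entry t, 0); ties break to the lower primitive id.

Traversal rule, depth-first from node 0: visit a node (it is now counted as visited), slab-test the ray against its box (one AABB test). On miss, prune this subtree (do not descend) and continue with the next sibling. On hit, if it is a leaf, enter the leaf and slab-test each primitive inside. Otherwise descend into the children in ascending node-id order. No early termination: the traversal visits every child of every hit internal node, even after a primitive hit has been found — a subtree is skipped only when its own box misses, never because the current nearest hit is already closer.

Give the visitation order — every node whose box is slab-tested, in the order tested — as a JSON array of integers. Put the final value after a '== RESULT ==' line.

Trace the traversal:
N0 x:[6,39] y:[46/3,86/3] z:[53/3,92/3] -> hit [53/3,86/3], descend [6, 9]
  N6 x:[21,39] y:[65/3,86/3] z:[53/3,30] -> hit [65/3,86/3], descend [5, 8]
    N5 x:[27,39] y:[65/3,86/3] z:[53/3,26] -> miss, prune
    N8 x:[21,33] y:[74/3,83/3] z:[27,30] -> hit [27,83/3], descend [12, 14]
      N12 x:[26,33] y:[74/3,27] z:[27,30] -> hit [27,27] leaf, test {P4(miss), P8@t=27}
      N14 x:[21,23] y:[79/3,83/3] z:[86/3,89/3] -> miss, prune
  N9 x:[6,37] y:[46/3,65/3] z:[64/3,92/3] -> hit [64/3,65/3], descend [1, 11]
    N1 x:[6,27] y:[53/3,65/3] z:[65/3,92/3] -> hit [65/3,65/3], descend [4, 10]
      N4 x:[6,15] y:[53/3,65/3] z:[80/3,92/3] -> miss, prune
      N10 x:[25,27] y:[21,64/3] z:[65/3,71/3] -> miss, prune
    N11 x:[27,37] y:[46/3,65/3] z:[64/3,92/3] -> miss, prune

order=[0, 6, 5, 8, 12, 14, 9, 1, 4, 10, 11]  |boxes|=11  |leaves|=1  hit=P8

== RESULT ==
[0, 6, 5, 8, 12, 14, 9, 1, 4, 10, 11]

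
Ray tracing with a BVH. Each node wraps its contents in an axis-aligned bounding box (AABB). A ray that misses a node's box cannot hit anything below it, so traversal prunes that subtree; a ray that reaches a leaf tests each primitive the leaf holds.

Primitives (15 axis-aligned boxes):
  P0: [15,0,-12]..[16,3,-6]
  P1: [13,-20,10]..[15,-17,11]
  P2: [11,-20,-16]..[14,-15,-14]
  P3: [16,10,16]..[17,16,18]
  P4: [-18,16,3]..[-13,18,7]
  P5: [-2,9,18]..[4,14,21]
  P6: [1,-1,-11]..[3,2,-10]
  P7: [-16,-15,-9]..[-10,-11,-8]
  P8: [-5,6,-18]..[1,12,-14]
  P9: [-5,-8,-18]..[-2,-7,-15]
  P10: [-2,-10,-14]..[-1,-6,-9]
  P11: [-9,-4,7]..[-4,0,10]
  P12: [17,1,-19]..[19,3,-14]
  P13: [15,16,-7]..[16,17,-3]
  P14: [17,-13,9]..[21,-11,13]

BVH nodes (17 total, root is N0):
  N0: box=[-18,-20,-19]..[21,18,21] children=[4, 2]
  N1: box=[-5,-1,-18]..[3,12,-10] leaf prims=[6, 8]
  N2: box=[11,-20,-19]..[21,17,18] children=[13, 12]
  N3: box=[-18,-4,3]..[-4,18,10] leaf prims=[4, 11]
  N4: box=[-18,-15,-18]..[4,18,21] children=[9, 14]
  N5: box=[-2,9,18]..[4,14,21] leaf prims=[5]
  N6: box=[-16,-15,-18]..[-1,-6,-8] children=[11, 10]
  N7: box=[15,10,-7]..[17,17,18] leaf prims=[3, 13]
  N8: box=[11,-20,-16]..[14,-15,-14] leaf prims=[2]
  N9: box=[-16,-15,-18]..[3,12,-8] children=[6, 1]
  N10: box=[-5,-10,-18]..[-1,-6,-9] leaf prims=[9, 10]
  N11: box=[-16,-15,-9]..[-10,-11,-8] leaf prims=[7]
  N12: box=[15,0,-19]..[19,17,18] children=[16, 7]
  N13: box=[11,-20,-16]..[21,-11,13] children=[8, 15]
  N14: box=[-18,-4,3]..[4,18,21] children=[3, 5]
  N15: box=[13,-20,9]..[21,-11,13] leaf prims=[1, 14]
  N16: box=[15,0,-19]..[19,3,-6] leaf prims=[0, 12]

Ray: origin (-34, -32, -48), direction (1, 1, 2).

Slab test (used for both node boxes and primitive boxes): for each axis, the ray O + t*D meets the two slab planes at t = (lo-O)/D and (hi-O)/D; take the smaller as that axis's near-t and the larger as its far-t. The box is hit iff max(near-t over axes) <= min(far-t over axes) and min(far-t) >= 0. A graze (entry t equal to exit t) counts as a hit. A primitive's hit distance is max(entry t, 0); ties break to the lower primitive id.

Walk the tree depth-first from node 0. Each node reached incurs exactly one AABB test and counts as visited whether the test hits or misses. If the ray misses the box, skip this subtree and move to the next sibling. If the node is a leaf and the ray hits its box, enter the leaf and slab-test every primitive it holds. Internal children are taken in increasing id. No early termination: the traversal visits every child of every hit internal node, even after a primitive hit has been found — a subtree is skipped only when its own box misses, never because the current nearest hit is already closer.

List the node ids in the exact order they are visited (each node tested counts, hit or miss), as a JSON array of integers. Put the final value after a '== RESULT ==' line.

Traverse from the root:
N0 x:[16,55] y:[12,50] z:[29/2,69/2] -> hit [16,69/2], descend [2, 4]
  N2 x:[45,55] y:[12,49] z:[29/2,33] -> miss, prune
  N4 x:[16,38] y:[17,50] z:[15,69/2] -> hit [17,69/2], descend [9, 14]
    N9 x:[18,37] y:[17,44] z:[15,20] -> hit [18,20], descend [1, 6]
      N1 x:[29,37] y:[31,44] z:[15,19] -> miss, prune
      N6 x:[18,33] y:[17,26] z:[15,20] -> hit [18,20], descend [10, 11]
        N10 x:[29,33] y:[22,26] z:[15,39/2] -> miss, prune
        N11 x:[18,24] y:[17,21] z:[39/2,20] -> hit [39/2,20] leaf, test {P7@t=39/2}
    N14 x:[16,38] y:[28,50] z:[51/2,69/2] -> hit [28,69/2], descend [3, 5]
      N3 x:[16,30] y:[28,50] z:[51/2,29] -> hit [28,29] leaf, test {P4(miss), P11@t=28}
      N5 x:[32,38] y:[41,46] z:[33,69/2] -> miss, prune

order=[0, 2, 4, 9, 1, 6, 10, 11, 14, 3, 5]  |boxes|=11  |leaves|=2  hit=P7

== RESULT ==
[0, 2, 4, 9, 1, 6, 10, 11, 14, 3, 5]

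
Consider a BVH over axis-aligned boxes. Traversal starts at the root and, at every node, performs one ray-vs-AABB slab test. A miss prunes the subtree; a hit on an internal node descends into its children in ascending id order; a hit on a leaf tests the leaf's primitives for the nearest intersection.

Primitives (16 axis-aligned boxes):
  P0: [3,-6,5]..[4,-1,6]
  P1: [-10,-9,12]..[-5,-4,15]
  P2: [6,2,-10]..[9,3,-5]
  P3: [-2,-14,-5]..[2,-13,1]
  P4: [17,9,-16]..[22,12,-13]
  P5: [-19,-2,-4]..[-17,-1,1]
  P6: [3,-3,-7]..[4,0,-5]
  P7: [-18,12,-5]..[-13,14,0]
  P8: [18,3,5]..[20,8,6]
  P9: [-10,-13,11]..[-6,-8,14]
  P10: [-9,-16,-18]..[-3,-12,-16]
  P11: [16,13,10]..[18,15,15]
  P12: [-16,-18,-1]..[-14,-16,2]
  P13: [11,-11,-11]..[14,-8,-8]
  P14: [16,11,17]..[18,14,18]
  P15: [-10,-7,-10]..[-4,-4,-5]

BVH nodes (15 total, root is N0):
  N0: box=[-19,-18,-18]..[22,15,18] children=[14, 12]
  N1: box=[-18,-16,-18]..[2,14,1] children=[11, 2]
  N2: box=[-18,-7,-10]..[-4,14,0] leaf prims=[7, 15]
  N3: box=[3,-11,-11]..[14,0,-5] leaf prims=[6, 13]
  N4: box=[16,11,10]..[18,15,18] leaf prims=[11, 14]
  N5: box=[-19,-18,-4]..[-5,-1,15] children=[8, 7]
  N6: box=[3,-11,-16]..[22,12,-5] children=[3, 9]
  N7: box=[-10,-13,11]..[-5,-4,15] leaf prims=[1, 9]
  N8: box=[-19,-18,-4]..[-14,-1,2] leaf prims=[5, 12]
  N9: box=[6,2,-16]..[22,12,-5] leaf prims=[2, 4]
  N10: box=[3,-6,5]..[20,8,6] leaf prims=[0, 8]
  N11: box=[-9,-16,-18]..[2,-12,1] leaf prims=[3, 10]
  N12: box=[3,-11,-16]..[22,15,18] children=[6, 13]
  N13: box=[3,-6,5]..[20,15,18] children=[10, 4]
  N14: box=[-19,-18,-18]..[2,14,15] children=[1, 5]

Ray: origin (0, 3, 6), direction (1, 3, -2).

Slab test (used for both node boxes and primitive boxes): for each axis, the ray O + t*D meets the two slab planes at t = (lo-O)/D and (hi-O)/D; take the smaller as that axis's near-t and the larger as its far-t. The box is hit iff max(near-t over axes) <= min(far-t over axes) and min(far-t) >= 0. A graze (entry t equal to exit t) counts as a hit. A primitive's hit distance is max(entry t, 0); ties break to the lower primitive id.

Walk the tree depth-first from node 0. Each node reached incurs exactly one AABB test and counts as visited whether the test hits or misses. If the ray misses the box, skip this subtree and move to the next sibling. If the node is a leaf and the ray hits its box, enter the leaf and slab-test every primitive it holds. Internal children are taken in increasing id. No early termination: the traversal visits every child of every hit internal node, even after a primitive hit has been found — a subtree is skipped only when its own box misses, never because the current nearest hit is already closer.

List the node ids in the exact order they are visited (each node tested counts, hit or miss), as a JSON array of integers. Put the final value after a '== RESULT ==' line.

Trace the traversal:
N0 x:[-19,22] y:[-7,4] z:[-6,12] -> hit [-6,4], descend [12, 14]
  N12 x:[3,22] y:[-14/3,4] z:[-6,11] -> hit [3,4], descend [6, 13]
    N6 x:[3,22] y:[-14/3,3] z:[11/2,11] -> miss, prune
    N13 x:[3,20] y:[-3,4] z:[-6,1/2] -> miss, prune
  N14 x:[-19,2] y:[-7,11/3] z:[-9/2,12] -> hit [-9/2,2], descend [1, 5]
    N1 x:[-18,2] y:[-19/3,11/3] z:[5/2,12] -> miss, prune
    N5 x:[-19,-5] y:[-7,-4/3] z:[-9/2,5] -> miss, prune

Visited [0, 12, 6, 13, 14, 1, 5]. Tests: 7 box, 0 leaf. Nearest: miss.

== RESULT ==
[0, 12, 6, 13, 14, 1, 5]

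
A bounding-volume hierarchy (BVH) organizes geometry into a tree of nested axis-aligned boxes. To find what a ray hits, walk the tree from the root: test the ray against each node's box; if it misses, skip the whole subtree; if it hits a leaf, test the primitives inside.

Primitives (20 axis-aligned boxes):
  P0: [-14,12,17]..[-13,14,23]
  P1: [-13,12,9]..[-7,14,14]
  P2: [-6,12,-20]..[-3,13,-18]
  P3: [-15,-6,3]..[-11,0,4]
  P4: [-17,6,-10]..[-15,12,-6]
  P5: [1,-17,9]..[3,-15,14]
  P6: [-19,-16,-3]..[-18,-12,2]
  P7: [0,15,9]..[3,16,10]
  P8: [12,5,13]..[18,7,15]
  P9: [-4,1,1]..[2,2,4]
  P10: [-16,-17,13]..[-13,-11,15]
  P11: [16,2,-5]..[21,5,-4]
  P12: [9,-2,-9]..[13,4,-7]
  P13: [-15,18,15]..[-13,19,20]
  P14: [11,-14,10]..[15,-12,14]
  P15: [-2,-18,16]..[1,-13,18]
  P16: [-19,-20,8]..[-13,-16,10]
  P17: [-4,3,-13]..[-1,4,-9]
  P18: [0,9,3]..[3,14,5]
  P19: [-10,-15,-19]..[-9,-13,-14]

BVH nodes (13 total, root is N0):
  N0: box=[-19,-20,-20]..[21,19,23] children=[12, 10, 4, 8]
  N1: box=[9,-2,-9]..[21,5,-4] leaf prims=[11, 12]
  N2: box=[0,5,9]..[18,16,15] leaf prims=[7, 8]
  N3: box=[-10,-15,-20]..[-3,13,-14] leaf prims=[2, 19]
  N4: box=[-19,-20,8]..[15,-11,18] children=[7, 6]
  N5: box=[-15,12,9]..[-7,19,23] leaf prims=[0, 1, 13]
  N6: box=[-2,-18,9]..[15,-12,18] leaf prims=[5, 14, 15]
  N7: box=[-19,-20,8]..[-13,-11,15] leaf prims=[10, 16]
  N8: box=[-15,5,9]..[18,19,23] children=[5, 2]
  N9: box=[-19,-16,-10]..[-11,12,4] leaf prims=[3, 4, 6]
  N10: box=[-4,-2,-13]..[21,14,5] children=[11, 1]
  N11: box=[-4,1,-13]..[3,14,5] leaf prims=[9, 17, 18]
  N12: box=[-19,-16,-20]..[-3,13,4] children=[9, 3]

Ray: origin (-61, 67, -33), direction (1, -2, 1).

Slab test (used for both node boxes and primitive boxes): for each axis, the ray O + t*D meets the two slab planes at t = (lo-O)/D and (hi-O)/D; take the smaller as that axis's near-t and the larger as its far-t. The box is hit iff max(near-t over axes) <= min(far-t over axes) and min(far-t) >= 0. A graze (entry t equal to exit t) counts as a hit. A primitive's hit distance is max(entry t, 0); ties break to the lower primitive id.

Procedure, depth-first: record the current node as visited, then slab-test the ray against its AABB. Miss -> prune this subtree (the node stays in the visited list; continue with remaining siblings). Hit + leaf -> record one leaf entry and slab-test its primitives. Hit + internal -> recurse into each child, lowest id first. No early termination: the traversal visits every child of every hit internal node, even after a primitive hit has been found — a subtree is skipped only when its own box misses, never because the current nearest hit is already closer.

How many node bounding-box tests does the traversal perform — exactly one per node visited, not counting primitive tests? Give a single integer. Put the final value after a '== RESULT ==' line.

Trace the traversal:
N0 x:[42,82] y:[24,87/2] z:[13,56] -> hit [42,87/2], descend [4, 8, 10, 12]
  N4 x:[42,76] y:[39,87/2] z:[41,51] -> hit [42,87/2], descend [6, 7]
    N6 x:[59,76] y:[79/2,85/2] z:[42,51] -> miss, prune
    N7 x:[42,48] y:[39,87/2] z:[41,48] -> hit [42,87/2] leaf, test {P10(miss), P16@t=42}
  N8 x:[46,79] y:[24,31] z:[42,56] -> miss, prune
  N10 x:[57,82] y:[53/2,69/2] z:[20,38] -> miss, prune
  N12 x:[42,58] y:[27,83/2] z:[13,37] -> miss, prune

7 AABB tests over nodes [0, 4, 6, 7, 8, 10, 12]; 1 leaf entered; closest P16.

== RESULT ==
7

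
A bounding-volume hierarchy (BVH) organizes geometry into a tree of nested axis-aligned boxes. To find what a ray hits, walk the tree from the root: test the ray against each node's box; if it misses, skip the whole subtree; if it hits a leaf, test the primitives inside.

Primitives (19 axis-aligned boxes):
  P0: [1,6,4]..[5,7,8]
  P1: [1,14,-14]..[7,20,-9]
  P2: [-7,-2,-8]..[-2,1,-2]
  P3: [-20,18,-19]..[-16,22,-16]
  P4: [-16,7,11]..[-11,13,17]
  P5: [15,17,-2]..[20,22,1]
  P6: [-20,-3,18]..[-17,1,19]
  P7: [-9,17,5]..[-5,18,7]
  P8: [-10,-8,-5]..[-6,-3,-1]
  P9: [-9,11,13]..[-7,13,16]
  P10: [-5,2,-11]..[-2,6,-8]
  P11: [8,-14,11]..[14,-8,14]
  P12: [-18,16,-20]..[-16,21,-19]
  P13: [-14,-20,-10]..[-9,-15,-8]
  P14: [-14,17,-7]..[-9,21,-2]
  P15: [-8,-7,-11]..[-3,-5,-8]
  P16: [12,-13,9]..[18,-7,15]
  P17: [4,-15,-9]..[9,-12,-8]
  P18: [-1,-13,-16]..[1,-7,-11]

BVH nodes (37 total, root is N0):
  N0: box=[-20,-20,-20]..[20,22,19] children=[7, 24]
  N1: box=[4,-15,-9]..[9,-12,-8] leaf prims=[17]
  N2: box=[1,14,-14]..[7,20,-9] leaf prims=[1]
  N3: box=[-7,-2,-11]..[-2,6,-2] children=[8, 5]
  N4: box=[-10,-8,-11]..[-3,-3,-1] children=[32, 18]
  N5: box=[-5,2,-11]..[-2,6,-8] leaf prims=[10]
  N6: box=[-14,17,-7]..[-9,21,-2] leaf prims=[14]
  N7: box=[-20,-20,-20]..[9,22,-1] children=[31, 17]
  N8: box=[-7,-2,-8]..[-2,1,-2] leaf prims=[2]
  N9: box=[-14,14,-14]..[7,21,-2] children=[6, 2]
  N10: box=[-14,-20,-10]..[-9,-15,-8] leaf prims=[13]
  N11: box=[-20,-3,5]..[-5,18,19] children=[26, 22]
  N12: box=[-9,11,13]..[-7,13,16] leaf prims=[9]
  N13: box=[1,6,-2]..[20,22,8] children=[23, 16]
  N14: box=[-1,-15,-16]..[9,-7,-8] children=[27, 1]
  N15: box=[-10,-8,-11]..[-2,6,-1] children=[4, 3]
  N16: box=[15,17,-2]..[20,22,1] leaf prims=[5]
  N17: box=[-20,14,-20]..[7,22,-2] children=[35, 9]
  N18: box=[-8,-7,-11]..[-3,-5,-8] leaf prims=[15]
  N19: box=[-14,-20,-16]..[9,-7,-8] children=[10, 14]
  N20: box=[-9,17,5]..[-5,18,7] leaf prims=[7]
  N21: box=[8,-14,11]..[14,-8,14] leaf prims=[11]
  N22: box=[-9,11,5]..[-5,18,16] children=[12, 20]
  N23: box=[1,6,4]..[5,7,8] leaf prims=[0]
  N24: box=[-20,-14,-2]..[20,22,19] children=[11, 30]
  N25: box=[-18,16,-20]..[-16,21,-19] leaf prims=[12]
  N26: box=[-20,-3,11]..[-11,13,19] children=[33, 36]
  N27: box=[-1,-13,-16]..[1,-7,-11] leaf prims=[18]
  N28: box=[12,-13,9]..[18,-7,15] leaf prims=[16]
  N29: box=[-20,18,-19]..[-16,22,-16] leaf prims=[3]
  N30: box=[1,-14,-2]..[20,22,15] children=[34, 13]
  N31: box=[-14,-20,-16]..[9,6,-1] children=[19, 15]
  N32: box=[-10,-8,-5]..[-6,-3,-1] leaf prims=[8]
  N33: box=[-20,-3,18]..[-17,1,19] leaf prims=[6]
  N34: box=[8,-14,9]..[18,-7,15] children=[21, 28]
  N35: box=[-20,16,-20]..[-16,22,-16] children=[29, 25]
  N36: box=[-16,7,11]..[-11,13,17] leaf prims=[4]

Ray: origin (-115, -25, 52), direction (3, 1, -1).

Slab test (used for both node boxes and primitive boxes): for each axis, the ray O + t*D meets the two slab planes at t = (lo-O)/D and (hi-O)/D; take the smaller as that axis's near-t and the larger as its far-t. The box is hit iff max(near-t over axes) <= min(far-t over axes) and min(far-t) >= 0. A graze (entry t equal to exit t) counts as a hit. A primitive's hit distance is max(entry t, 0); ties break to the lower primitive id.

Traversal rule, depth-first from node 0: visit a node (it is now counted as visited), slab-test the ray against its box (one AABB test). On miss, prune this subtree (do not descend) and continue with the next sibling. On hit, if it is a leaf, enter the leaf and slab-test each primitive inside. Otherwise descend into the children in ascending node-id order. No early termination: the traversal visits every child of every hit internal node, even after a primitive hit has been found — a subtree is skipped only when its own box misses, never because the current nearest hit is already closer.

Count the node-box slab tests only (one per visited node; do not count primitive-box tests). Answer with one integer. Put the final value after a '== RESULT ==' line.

Trace the traversal:
N0 x:[95/3,45] y:[5,47] z:[33,72] -> hit [33,45], descend [7, 24]
  N7 x:[95/3,124/3] y:[5,47] z:[53,72] -> miss, prune
  N24 x:[95/3,45] y:[11,47] z:[33,54] -> hit [33,45], descend [11, 30]
    N11 x:[95/3,110/3] y:[22,43] z:[33,47] -> hit [33,110/3], descend [22, 26]
      N22 x:[106/3,110/3] y:[36,43] z:[36,47] -> hit [36,110/3], descend [12, 20]
        N12 x:[106/3,36] y:[36,38] z:[36,39] -> hit [36,36] leaf, test {P9@t=36}
        N20 x:[106/3,110/3] y:[42,43] z:[45,47] -> miss, prune
      N26 x:[95/3,104/3] y:[22,38] z:[33,41] -> hit [33,104/3], descend [33, 36]
        N33 x:[95/3,98/3] y:[22,26] z:[33,34] -> miss, prune
        N36 x:[33,104/3] y:[32,38] z:[35,41] -> miss, prune
    N30 x:[116/3,45] y:[11,47] z:[37,54] -> hit [116/3,45], descend [13, 34]
      N13 x:[116/3,45] y:[31,47] z:[44,54] -> hit [44,45], descend [16, 23]
        N16 x:[130/3,45] y:[42,47] z:[51,54] -> miss, prune
        N23 x:[116/3,40] y:[31,32] z:[44,48] -> miss, prune
      N34 x:[41,133/3] y:[11,18] z:[37,43] -> miss, prune

order=[0, 7, 24, 11, 22, 12, 20, 26, 33, 36, 30, 13, 16, 23, 34]  |boxes|=15  |leaves|=1  hit=P9

== RESULT ==
15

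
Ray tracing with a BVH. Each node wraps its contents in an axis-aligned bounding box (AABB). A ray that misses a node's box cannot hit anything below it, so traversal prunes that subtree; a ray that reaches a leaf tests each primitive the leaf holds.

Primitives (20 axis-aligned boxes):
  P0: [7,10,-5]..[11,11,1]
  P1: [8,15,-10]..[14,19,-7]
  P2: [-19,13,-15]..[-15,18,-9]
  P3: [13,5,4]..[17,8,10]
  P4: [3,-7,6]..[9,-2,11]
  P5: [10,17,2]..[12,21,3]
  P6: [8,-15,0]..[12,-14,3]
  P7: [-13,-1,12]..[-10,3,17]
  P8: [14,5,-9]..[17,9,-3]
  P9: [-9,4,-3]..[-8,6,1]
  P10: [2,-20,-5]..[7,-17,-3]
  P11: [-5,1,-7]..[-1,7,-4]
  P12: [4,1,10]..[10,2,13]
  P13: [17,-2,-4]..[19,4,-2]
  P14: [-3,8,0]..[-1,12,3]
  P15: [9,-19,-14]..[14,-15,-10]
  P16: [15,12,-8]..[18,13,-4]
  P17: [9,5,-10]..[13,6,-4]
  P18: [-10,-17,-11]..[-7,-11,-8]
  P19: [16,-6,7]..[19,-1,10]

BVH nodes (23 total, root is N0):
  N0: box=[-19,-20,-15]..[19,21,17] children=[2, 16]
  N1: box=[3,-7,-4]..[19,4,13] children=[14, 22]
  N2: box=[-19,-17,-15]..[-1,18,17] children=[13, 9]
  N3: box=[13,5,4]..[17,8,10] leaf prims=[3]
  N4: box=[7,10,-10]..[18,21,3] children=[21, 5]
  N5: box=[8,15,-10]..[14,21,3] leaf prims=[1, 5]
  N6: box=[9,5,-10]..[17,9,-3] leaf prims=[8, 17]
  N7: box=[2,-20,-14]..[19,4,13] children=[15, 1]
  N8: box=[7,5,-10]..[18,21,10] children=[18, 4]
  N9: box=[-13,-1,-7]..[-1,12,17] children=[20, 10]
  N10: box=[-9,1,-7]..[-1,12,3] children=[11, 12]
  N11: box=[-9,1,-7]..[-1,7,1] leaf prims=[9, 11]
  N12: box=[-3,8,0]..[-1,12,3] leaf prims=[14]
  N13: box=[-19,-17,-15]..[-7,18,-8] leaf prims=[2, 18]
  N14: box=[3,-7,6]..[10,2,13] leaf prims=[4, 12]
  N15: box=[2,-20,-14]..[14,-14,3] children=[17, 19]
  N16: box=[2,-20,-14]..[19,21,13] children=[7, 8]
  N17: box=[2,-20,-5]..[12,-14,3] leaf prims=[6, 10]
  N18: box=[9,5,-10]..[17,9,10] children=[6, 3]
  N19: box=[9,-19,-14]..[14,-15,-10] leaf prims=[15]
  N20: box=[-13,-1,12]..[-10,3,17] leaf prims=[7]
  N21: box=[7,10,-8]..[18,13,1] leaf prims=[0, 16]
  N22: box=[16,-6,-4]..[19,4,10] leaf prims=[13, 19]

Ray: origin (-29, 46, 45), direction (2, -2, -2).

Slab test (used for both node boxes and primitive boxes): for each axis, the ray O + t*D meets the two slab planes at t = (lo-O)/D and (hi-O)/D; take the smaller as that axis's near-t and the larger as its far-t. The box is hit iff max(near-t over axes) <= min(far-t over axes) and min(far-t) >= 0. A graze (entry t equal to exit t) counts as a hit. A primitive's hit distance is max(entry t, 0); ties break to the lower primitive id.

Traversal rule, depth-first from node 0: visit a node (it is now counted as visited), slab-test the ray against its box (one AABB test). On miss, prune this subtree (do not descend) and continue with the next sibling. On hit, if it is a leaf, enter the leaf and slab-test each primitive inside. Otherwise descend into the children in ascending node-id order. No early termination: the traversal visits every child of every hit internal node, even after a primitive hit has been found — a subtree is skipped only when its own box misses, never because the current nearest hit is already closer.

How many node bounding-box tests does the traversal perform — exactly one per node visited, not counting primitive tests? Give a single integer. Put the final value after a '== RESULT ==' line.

Traverse from the root:
N0 x:[5,24] y:[25/2,33] z:[14,30] -> hit [14,24], descend [2, 16]
  N2 x:[5,14] y:[14,63/2] z:[14,30] -> hit [14,14], descend [9, 13]
    N9 x:[8,14] y:[17,47/2] z:[14,26] -> miss, prune
    N13 x:[5,11] y:[14,63/2] z:[53/2,30] -> miss, prune
  N16 x:[31/2,24] y:[25/2,33] z:[16,59/2] -> hit [16,24], descend [7, 8]
    N7 x:[31/2,24] y:[21,33] z:[16,59/2] -> hit [21,24], descend [1, 15]
      N1 x:[16,24] y:[21,53/2] z:[16,49/2] -> hit [21,24], descend [14, 22]
        N14 x:[16,39/2] y:[22,53/2] z:[16,39/2] -> miss, prune
        N22 x:[45/2,24] y:[21,26] z:[35/2,49/2] -> hit [45/2,24] leaf, test {P13@t=47/2, P19(miss)}
      N15 x:[31/2,43/2] y:[30,33] z:[21,59/2] -> miss, prune
    N8 x:[18,47/2] y:[25/2,41/2] z:[35/2,55/2] -> hit [18,41/2], descend [4, 18]
      N4 x:[18,47/2] y:[25/2,18] z:[21,55/2] -> miss, prune
      N18 x:[19,23] y:[37/2,41/2] z:[35/2,55/2] -> hit [19,41/2], descend [3, 6]
        N3 x:[21,23] y:[19,41/2] z:[35/2,41/2] -> miss, prune
        N6 x:[19,23] y:[37/2,41/2] z:[24,55/2] -> miss, prune

Summary -> nodes [0, 2, 9, 13, 16, 7, 1, 14, 22, 15, 8, 4, 18, 3, 6]; box-tests=15; leaf-entries=1; first=P13

== RESULT ==
15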